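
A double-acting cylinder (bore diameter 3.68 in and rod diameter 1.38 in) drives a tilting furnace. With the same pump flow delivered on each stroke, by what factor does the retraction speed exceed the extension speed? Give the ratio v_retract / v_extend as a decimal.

v_ret/v_ext ≈ 1.16

Cap-side area A_cap = π/4 × (3.68 in)² = 10.64 in^2
Rod-side annular area A_ann = π/4 × (3.68² − 1.38²) = 9.140 in^2
For equal Q, v ∝ 1/A, so v_ret/v_ext = A_cap/A_ann.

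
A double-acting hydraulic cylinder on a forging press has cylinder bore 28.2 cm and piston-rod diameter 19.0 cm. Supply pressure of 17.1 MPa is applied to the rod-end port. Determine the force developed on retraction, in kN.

Rod-side annular area A_ann = π/4 × (28.2² − 19.0²) = 341.1 cm^2
On retraction the pressure acts on the annular area (bore minus rod).
F = P × A_ann

F ≈ 583 kN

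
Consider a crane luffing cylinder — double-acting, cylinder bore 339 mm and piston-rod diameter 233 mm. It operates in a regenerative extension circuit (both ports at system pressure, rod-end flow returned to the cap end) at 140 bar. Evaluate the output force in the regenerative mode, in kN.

With equal pressure on both faces, forces on the annular region cancel; the net push is pressure × rod cross-section.
Rod cross-section A_rod = π/4 × (233 mm)² = 42640 mm^2
F = P × A_rod

F ≈ 597 kN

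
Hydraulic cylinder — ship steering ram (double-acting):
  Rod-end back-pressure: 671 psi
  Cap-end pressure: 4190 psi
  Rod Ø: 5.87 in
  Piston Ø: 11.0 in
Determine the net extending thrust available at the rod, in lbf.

Cap-side area A_cap = π/4 × (11.0 in)² = 95.03 in^2
Rod-side annular area A_ann = π/4 × (11.0² − 5.87²) = 67.97 in^2
Net thrust = P_cap·A_cap − P_rod·A_ann = 3.982e5 lbf − 45610 lbf

F ≈ 3.53e5 lbf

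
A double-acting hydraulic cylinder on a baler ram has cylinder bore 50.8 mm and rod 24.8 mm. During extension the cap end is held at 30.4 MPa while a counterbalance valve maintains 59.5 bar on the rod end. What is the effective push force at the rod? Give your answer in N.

Cap-side area A_cap = π/4 × (50.8 mm)² = 2027 mm^2
Rod-side annular area A_ann = π/4 × (50.8² − 24.8²) = 1544 mm^2
Net thrust = P_cap·A_cap − P_rod·A_ann = 61620 N − 9185 N

F ≈ 52400 N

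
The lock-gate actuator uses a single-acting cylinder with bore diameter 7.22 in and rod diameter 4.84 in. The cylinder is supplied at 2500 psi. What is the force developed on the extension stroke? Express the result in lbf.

Cap-side area A_cap = π/4 × (7.22 in)² = 40.94 in^2
F = P × A_cap = 2500 psi × A_cap

F ≈ 1.02e5 lbf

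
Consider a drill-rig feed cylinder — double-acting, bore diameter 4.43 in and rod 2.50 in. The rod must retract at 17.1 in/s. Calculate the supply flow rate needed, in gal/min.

Q ≈ 46.7 gal/min

Rod-side annular area A_ann = π/4 × (4.43² − 2.50²) = 10.50 in^2
Q = A × v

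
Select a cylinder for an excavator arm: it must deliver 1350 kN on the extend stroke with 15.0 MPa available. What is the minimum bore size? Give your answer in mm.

D ≈ 339 mm

Extension force acts on the full piston face: F = P × (π/4)D².
D = √(4F / (πP)) = √(4 × 1350 kN / (π × 15.0 MPa))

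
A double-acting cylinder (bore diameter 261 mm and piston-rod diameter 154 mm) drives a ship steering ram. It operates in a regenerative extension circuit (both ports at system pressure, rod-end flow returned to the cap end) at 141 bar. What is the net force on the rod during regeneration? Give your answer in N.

F ≈ 2.63e5 N

With equal pressure on both faces, forces on the annular region cancel; the net push is pressure × rod cross-section.
Rod cross-section A_rod = π/4 × (154 mm)² = 18630 mm^2
F = P × A_rod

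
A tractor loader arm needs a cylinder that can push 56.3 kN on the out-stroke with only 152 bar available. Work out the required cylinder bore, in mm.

D ≈ 68.7 mm

Extension force acts on the full piston face: F = P × (π/4)D².
D = √(4F / (πP)) = √(4 × 56.3 kN / (π × 152 bar))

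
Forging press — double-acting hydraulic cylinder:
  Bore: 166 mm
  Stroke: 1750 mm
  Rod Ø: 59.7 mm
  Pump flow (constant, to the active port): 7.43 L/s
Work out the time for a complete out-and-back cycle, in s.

Cap-side area A_cap = π/4 × (166 mm)² = 21640 mm^2
Rod-side annular area A_ann = π/4 × (166² − 59.7²) = 18840 mm^2
t_ext = A_cap·L/Q = 5.097 s
t_ret = A_ann·L/Q = 4.438 s
t_cycle = t_ext + t_ret

t ≈ 9.54 s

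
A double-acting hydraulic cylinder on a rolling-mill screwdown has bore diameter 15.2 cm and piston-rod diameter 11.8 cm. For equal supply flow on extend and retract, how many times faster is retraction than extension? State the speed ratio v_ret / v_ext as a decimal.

Cap-side area A_cap = π/4 × (15.2 cm)² = 181.5 cm^2
Rod-side annular area A_ann = π/4 × (15.2² − 11.8²) = 72.10 cm^2
For equal Q, v ∝ 1/A, so v_ret/v_ext = A_cap/A_ann.

v_ret/v_ext ≈ 2.52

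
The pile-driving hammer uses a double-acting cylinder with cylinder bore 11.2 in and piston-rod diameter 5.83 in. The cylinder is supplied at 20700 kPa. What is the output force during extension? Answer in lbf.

F ≈ 2.96e5 lbf

Cap-side area A_cap = π/4 × (11.2 in)² = 98.52 in^2
F = P × A_cap = 20700 kPa × A_cap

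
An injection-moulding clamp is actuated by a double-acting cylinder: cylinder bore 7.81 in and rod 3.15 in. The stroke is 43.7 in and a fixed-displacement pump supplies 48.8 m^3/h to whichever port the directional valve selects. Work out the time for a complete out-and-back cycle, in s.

Cap-side area A_cap = π/4 × (7.81 in)² = 47.91 in^2
Rod-side annular area A_ann = π/4 × (7.81² − 3.15²) = 40.11 in^2
t_ext = A_cap·L/Q = 2.531 s
t_ret = A_ann·L/Q = 2.119 s
t_cycle = t_ext + t_ret

t ≈ 4.65 s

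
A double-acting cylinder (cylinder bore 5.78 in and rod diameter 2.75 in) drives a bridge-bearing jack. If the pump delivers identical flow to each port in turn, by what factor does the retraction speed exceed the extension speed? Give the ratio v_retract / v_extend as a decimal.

v_ret/v_ext ≈ 1.29

Cap-side area A_cap = π/4 × (5.78 in)² = 26.24 in^2
Rod-side annular area A_ann = π/4 × (5.78² − 2.75²) = 20.30 in^2
For equal Q, v ∝ 1/A, so v_ret/v_ext = A_cap/A_ann.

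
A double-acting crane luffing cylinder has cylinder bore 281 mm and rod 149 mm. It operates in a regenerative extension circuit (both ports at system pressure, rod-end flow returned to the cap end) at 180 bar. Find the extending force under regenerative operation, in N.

With equal pressure on both faces, forces on the annular region cancel; the net push is pressure × rod cross-section.
Rod cross-section A_rod = π/4 × (149 mm)² = 17440 mm^2
F = P × A_rod

F ≈ 3.14e5 N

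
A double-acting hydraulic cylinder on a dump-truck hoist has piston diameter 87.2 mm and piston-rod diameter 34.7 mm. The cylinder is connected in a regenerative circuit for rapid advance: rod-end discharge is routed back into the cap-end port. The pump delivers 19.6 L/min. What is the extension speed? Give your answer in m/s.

In regeneration the rod-end outflow joins the pump flow into the cap end, so the net volume the pump must supply per unit advance equals the rod cross-section area.
Rod cross-section A_rod = π/4 × (34.7 mm)² = 945.7 mm^2
v = Q_pump / A_rod

v ≈ 0.345 m/s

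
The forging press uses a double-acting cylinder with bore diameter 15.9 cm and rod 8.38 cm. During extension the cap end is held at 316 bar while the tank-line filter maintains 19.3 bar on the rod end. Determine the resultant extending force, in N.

F ≈ 6.00e5 N

Cap-side area A_cap = π/4 × (15.9 cm)² = 198.6 cm^2
Rod-side annular area A_ann = π/4 × (15.9² − 8.38²) = 143.4 cm^2
Net thrust = P_cap·A_cap − P_rod·A_ann = 6.274e5 N − 27680 N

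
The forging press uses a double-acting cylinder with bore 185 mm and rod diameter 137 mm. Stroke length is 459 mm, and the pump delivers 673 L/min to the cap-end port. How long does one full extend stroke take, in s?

t ≈ 1.10 s

Cap-side area A_cap = π/4 × (185 mm)² = 26880 mm^2
Swept volume V = A × L; t = V / Q = A·L / Q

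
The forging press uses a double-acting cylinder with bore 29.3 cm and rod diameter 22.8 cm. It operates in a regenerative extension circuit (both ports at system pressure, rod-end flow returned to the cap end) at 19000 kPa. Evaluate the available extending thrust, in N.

F ≈ 7.76e5 N

With equal pressure on both faces, forces on the annular region cancel; the net push is pressure × rod cross-section.
Rod cross-section A_rod = π/4 × (22.8 cm)² = 408.3 cm^2
F = P × A_rod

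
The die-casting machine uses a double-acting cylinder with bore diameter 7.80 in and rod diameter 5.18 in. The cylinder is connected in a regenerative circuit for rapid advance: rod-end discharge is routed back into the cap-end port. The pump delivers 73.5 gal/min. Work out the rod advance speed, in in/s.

v ≈ 13.4 in/s

In regeneration the rod-end outflow joins the pump flow into the cap end, so the net volume the pump must supply per unit advance equals the rod cross-section area.
Rod cross-section A_rod = π/4 × (5.18 in)² = 21.07 in^2
v = Q_pump / A_rod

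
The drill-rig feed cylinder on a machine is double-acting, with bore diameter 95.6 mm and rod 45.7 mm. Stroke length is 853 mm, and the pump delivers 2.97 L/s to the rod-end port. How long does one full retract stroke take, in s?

t ≈ 1.59 s

Rod-side annular area A_ann = π/4 × (95.6² − 45.7²) = 5538 mm^2
Swept volume V = A × L; t = V / Q = A·L / Q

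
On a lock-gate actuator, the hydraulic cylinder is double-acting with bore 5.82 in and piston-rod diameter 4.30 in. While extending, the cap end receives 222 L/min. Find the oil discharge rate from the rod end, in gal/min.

Q_out ≈ 26.6 gal/min

Cap-side area A_cap = π/4 × (5.82 in)² = 26.60 in^2
Rod-side annular area A_ann = π/4 × (5.82² − 4.30²) = 12.08 in^2
Piston speed v = Q_in/A_cap; rod-end outflow Q_out = v × A_ann = Q_in × A_ann/A_cap.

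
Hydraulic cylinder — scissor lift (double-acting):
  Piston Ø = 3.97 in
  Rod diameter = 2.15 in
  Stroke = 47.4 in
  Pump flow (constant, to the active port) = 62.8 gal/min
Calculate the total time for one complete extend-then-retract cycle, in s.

t ≈ 4.14 s

Cap-side area A_cap = π/4 × (3.97 in)² = 12.38 in^2
Rod-side annular area A_ann = π/4 × (3.97² − 2.15²) = 8.748 in^2
t_ext = A_cap·L/Q = 2.427 s
t_ret = A_ann·L/Q = 1.715 s
t_cycle = t_ext + t_ret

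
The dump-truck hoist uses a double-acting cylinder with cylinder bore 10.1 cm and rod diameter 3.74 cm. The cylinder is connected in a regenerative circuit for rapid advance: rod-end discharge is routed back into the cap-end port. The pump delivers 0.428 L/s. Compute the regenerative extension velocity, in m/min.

In regeneration the rod-end outflow joins the pump flow into the cap end, so the net volume the pump must supply per unit advance equals the rod cross-section area.
Rod cross-section A_rod = π/4 × (3.74 cm)² = 10.99 cm^2
v = Q_pump / A_rod

v ≈ 23.4 m/min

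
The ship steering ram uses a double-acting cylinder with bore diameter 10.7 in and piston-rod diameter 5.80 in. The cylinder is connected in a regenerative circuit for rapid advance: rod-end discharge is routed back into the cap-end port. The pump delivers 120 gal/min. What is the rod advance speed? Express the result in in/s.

In regeneration the rod-end outflow joins the pump flow into the cap end, so the net volume the pump must supply per unit advance equals the rod cross-section area.
Rod cross-section A_rod = π/4 × (5.80 in)² = 26.42 in^2
v = Q_pump / A_rod

v ≈ 17.5 in/s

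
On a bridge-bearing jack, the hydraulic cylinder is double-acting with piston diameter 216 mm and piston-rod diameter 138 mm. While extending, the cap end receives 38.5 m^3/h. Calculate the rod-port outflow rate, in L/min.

Cap-side area A_cap = π/4 × (216 mm)² = 36640 mm^2
Rod-side annular area A_ann = π/4 × (216² − 138²) = 21690 mm^2
Piston speed v = Q_in/A_cap; rod-end outflow Q_out = v × A_ann = Q_in × A_ann/A_cap.

Q_out ≈ 380 L/min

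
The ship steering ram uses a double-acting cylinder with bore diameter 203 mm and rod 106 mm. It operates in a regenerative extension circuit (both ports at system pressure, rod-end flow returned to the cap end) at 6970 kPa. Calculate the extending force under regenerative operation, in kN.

With equal pressure on both faces, forces on the annular region cancel; the net push is pressure × rod cross-section.
Rod cross-section A_rod = π/4 × (106 mm)² = 8825 mm^2
F = P × A_rod

F ≈ 61.5 kN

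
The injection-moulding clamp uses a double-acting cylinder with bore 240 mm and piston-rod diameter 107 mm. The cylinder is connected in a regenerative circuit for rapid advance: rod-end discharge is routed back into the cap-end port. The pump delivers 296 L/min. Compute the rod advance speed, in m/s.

In regeneration the rod-end outflow joins the pump flow into the cap end, so the net volume the pump must supply per unit advance equals the rod cross-section area.
Rod cross-section A_rod = π/4 × (107 mm)² = 8992 mm^2
v = Q_pump / A_rod

v ≈ 0.549 m/s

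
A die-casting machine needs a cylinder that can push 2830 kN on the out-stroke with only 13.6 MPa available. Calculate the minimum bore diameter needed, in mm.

Extension force acts on the full piston face: F = P × (π/4)D².
D = √(4F / (πP)) = √(4 × 2830 kN / (π × 13.6 MPa))

D ≈ 515 mm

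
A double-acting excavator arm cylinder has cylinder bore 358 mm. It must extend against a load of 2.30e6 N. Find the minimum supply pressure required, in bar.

Cap-side area A_cap = π/4 × (358 mm)² = 1.007e5 mm^2
P = F / A = 2.30e6 N / A

P ≈ 228 bar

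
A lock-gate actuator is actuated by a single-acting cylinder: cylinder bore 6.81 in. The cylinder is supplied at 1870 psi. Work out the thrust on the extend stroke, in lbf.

Cap-side area A_cap = π/4 × (6.81 in)² = 36.42 in^2
F = P × A_cap = 1870 psi × A_cap

F ≈ 68100 lbf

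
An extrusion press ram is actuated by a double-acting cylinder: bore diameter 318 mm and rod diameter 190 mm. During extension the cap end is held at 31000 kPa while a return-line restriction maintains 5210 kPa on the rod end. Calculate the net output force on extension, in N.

Cap-side area A_cap = π/4 × (318 mm)² = 79420 mm^2
Rod-side annular area A_ann = π/4 × (318² − 190²) = 51070 mm^2
Net thrust = P_cap·A_cap − P_rod·A_ann = 2.462e6 N − 2.661e5 N

F ≈ 2.20e6 N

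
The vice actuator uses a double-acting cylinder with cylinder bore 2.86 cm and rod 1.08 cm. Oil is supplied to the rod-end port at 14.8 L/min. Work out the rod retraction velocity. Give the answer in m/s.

v ≈ 0.448 m/s

Rod-side annular area A_ann = π/4 × (2.86² − 1.08²) = 5.508 cm^2
Flow into the rod-end port fills the annular volume.
v = Q / A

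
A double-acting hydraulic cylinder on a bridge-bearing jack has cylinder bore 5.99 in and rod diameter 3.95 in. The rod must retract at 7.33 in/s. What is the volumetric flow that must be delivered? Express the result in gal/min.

Rod-side annular area A_ann = π/4 × (5.99² − 3.95²) = 15.93 in^2
Q = A × v

Q ≈ 30.3 gal/min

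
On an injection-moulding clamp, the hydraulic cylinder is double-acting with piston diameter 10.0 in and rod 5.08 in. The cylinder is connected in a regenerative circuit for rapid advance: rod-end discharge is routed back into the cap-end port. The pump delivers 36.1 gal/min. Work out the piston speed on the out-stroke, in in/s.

In regeneration the rod-end outflow joins the pump flow into the cap end, so the net volume the pump must supply per unit advance equals the rod cross-section area.
Rod cross-section A_rod = π/4 × (5.08 in)² = 20.27 in^2
v = Q_pump / A_rod

v ≈ 6.86 in/s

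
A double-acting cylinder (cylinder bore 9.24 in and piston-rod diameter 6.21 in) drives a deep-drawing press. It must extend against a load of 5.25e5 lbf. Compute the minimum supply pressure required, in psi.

Cap-side area A_cap = π/4 × (9.24 in)² = 67.06 in^2
P = F / A = 5.25e5 lbf / A

P ≈ 7830 psi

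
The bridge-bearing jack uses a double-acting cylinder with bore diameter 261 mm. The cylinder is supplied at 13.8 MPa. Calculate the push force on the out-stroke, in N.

Cap-side area A_cap = π/4 × (261 mm)² = 53500 mm^2
F = P × A_cap = 13.8 MPa × A_cap

F ≈ 7.38e5 N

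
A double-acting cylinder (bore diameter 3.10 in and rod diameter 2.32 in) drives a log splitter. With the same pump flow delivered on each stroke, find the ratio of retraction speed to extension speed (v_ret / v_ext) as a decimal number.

Cap-side area A_cap = π/4 × (3.10 in)² = 7.548 in^2
Rod-side annular area A_ann = π/4 × (3.10² − 2.32²) = 3.320 in^2
For equal Q, v ∝ 1/A, so v_ret/v_ext = A_cap/A_ann.

v_ret/v_ext ≈ 2.27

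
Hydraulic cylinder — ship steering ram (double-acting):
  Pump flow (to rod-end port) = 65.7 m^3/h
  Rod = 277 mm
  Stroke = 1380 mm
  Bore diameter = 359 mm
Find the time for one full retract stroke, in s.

t ≈ 3.10 s

Rod-side annular area A_ann = π/4 × (359² − 277²) = 40960 mm^2
Swept volume V = A × L; t = V / Q = A·L / Q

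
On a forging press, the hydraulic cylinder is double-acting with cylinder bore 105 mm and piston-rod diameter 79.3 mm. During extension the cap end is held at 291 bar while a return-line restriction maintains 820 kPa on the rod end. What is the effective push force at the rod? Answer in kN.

F ≈ 249 kN

Cap-side area A_cap = π/4 × (105 mm)² = 8659 mm^2
Rod-side annular area A_ann = π/4 × (105² − 79.3²) = 3720 mm^2
Net thrust = P_cap·A_cap − P_rod·A_ann = 252.0 kN − 3.050 kN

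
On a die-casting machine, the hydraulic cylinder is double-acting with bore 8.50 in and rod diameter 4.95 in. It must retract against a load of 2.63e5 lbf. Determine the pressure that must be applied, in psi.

P ≈ 7010 psi

Rod-side annular area A_ann = π/4 × (8.50² − 4.95²) = 37.50 in^2
Retraction: pressure acts on the annular area.
P = F / A = 2.63e5 lbf / A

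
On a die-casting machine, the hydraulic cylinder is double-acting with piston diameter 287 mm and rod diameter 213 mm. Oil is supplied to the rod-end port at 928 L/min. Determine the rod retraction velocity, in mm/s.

Rod-side annular area A_ann = π/4 × (287² − 213²) = 29060 mm^2
Flow into the rod-end port fills the annular volume.
v = Q / A

v ≈ 532 mm/s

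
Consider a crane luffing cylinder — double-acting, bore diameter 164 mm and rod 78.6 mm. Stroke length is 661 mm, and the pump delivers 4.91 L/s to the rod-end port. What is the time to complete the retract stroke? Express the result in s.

Rod-side annular area A_ann = π/4 × (164² − 78.6²) = 16270 mm^2
Swept volume V = A × L; t = V / Q = A·L / Q

t ≈ 2.19 s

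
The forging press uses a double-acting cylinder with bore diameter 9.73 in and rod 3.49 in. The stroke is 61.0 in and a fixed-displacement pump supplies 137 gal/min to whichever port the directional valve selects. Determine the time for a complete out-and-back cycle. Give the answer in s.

Cap-side area A_cap = π/4 × (9.73 in)² = 74.36 in^2
Rod-side annular area A_ann = π/4 × (9.73² − 3.49²) = 64.79 in^2
t_ext = A_cap·L/Q = 8.599 s
t_ret = A_ann·L/Q = 7.493 s
t_cycle = t_ext + t_ret

t ≈ 16.1 s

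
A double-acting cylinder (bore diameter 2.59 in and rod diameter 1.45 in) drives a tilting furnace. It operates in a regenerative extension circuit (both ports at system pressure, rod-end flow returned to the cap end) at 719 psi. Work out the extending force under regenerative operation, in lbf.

F ≈ 1190 lbf

With equal pressure on both faces, forces on the annular region cancel; the net push is pressure × rod cross-section.
Rod cross-section A_rod = π/4 × (1.45 in)² = 1.651 in^2
F = P × A_rod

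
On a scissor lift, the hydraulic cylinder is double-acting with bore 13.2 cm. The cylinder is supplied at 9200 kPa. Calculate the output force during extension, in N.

F ≈ 1.26e5 N

Cap-side area A_cap = π/4 × (13.2 cm)² = 136.8 cm^2
F = P × A_cap = 9200 kPa × A_cap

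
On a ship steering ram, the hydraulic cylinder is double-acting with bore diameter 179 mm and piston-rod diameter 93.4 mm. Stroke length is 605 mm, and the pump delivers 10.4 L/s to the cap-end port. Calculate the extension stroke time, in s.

t ≈ 1.46 s

Cap-side area A_cap = π/4 × (179 mm)² = 25160 mm^2
Swept volume V = A × L; t = V / Q = A·L / Q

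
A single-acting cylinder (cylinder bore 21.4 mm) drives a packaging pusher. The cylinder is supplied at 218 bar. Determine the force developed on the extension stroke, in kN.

F ≈ 7.84 kN

Cap-side area A_cap = π/4 × (21.4 mm)² = 359.7 mm^2
F = P × A_cap = 218 bar × A_cap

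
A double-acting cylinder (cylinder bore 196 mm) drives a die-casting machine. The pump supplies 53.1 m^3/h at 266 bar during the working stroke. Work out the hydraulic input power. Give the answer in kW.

Hydraulic power = P × Q

W ≈ 392 kW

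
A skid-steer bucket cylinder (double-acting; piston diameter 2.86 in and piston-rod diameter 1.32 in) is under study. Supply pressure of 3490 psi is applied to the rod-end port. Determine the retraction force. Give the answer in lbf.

Rod-side annular area A_ann = π/4 × (2.86² − 1.32²) = 5.056 in^2
On retraction the pressure acts on the annular area (bore minus rod).
F = P × A_ann

F ≈ 17600 lbf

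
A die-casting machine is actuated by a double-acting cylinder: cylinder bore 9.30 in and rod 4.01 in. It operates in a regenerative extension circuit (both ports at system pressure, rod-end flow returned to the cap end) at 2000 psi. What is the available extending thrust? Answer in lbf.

With equal pressure on both faces, forces on the annular region cancel; the net push is pressure × rod cross-section.
Rod cross-section A_rod = π/4 × (4.01 in)² = 12.63 in^2
F = P × A_rod

F ≈ 25300 lbf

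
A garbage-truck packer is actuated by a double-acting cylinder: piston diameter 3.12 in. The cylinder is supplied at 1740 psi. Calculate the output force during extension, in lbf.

Cap-side area A_cap = π/4 × (3.12 in)² = 7.645 in^2
F = P × A_cap = 1740 psi × A_cap

F ≈ 13300 lbf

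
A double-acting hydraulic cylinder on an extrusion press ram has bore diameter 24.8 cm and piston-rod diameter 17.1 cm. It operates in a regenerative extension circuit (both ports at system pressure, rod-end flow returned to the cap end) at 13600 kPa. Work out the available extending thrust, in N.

F ≈ 3.12e5 N

With equal pressure on both faces, forces on the annular region cancel; the net push is pressure × rod cross-section.
Rod cross-section A_rod = π/4 × (17.1 cm)² = 229.7 cm^2
F = P × A_rod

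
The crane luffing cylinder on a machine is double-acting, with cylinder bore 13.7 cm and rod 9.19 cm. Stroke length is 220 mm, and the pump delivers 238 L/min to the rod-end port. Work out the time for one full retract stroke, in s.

t ≈ 0.450 s

Rod-side annular area A_ann = π/4 × (13.7² − 9.19²) = 81.08 cm^2
Swept volume V = A × L; t = V / Q = A·L / Q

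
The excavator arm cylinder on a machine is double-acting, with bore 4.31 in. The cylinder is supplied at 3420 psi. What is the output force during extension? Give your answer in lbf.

F ≈ 49900 lbf

Cap-side area A_cap = π/4 × (4.31 in)² = 14.59 in^2
F = P × A_cap = 3420 psi × A_cap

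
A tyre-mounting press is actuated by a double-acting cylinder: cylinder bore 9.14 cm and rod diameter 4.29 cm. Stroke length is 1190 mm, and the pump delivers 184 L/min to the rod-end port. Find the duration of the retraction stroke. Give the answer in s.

t ≈ 1.99 s

Rod-side annular area A_ann = π/4 × (9.14² − 4.29²) = 51.16 cm^2
Swept volume V = A × L; t = V / Q = A·L / Q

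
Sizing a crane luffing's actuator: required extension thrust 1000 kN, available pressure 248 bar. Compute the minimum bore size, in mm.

D ≈ 227 mm

Extension force acts on the full piston face: F = P × (π/4)D².
D = √(4F / (πP)) = √(4 × 1000 kN / (π × 248 bar))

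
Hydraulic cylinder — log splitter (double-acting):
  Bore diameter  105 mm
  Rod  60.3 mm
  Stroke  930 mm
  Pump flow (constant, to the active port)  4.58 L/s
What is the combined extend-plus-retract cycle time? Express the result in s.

Cap-side area A_cap = π/4 × (105 mm)² = 8659 mm^2
Rod-side annular area A_ann = π/4 × (105² − 60.3²) = 5803 mm^2
t_ext = A_cap·L/Q = 1.758 s
t_ret = A_ann·L/Q = 1.178 s
t_cycle = t_ext + t_ret

t ≈ 2.94 s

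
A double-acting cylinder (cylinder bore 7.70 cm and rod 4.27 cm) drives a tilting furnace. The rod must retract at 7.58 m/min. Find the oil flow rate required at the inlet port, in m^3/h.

Q ≈ 1.47 m^3/h

Rod-side annular area A_ann = π/4 × (7.70² − 4.27²) = 32.25 cm^2
Q = A × v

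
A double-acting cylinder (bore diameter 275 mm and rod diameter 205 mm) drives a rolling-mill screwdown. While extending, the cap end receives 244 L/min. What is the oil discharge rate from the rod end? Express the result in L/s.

Q_out ≈ 1.81 L/s

Cap-side area A_cap = π/4 × (275 mm)² = 59400 mm^2
Rod-side annular area A_ann = π/4 × (275² − 205²) = 26390 mm^2
Piston speed v = Q_in/A_cap; rod-end outflow Q_out = v × A_ann = Q_in × A_ann/A_cap.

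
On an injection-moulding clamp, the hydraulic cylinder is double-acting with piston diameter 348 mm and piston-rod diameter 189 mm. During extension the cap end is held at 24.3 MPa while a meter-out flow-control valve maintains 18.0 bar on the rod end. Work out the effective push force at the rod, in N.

Cap-side area A_cap = π/4 × (348 mm)² = 95110 mm^2
Rod-side annular area A_ann = π/4 × (348² − 189²) = 67060 mm^2
Net thrust = P_cap·A_cap − P_rod·A_ann = 2.311e6 N − 1.207e5 N

F ≈ 2.19e6 N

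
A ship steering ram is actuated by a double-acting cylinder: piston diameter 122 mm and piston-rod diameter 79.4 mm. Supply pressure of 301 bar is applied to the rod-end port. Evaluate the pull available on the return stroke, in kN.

F ≈ 203 kN

Rod-side annular area A_ann = π/4 × (122² − 79.4²) = 6738 mm^2
On retraction the pressure acts on the annular area (bore minus rod).
F = P × A_ann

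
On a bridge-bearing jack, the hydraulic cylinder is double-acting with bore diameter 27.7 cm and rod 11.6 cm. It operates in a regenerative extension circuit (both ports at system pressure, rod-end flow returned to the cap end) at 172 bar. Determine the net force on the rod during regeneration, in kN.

With equal pressure on both faces, forces on the annular region cancel; the net push is pressure × rod cross-section.
Rod cross-section A_rod = π/4 × (11.6 cm)² = 105.7 cm^2
F = P × A_rod

F ≈ 182 kN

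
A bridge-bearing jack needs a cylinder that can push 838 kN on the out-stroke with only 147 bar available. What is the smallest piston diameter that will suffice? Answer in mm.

D ≈ 269 mm

Extension force acts on the full piston face: F = P × (π/4)D².
D = √(4F / (πP)) = √(4 × 838 kN / (π × 147 bar))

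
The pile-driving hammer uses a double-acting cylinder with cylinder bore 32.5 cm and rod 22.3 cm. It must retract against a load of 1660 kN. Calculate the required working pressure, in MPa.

Rod-side annular area A_ann = π/4 × (32.5² − 22.3²) = 439.0 cm^2
Retraction: pressure acts on the annular area.
P = F / A = 1660 kN / A

P ≈ 37.8 MPa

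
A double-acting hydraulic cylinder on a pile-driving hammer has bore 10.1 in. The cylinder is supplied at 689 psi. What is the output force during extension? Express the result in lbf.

Cap-side area A_cap = π/4 × (10.1 in)² = 80.12 in^2
F = P × A_cap = 689 psi × A_cap

F ≈ 55200 lbf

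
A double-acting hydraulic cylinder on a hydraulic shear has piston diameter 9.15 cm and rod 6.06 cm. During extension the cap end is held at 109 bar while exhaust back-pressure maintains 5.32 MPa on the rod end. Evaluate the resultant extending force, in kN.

Cap-side area A_cap = π/4 × (9.15 cm)² = 65.76 cm^2
Rod-side annular area A_ann = π/4 × (9.15² − 6.06²) = 36.91 cm^2
Net thrust = P_cap·A_cap − P_rod·A_ann = 71.67 kN − 19.64 kN

F ≈ 52.0 kN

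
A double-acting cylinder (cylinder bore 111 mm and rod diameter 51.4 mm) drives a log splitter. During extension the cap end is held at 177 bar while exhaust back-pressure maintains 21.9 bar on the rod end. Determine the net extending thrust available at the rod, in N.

F ≈ 1.55e5 N

Cap-side area A_cap = π/4 × (111 mm)² = 9677 mm^2
Rod-side annular area A_ann = π/4 × (111² − 51.4²) = 7602 mm^2
Net thrust = P_cap·A_cap − P_rod·A_ann = 1.713e5 N − 16650 N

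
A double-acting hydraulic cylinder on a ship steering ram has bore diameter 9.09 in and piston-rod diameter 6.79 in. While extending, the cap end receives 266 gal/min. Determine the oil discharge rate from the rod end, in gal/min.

Q_out ≈ 118 gal/min

Cap-side area A_cap = π/4 × (9.09 in)² = 64.90 in^2
Rod-side annular area A_ann = π/4 × (9.09² − 6.79²) = 28.69 in^2
Piston speed v = Q_in/A_cap; rod-end outflow Q_out = v × A_ann = Q_in × A_ann/A_cap.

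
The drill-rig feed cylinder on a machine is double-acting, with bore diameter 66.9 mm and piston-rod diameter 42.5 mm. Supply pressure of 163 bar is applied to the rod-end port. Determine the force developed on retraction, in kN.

Rod-side annular area A_ann = π/4 × (66.9² − 42.5²) = 2097 mm^2
On retraction the pressure acts on the annular area (bore minus rod).
F = P × A_ann

F ≈ 34.2 kN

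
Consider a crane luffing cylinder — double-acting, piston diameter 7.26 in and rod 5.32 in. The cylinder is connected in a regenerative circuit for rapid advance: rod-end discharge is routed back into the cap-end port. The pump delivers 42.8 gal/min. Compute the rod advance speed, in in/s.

v ≈ 7.41 in/s

In regeneration the rod-end outflow joins the pump flow into the cap end, so the net volume the pump must supply per unit advance equals the rod cross-section area.
Rod cross-section A_rod = π/4 × (5.32 in)² = 22.23 in^2
v = Q_pump / A_rod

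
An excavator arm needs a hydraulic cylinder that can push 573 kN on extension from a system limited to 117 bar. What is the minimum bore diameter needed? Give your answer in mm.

Extension force acts on the full piston face: F = P × (π/4)D².
D = √(4F / (πP)) = √(4 × 573 kN / (π × 117 bar))

D ≈ 250 mm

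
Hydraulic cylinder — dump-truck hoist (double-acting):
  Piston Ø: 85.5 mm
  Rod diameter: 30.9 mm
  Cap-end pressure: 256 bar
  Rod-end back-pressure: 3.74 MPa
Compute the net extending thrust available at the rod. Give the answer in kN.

Cap-side area A_cap = π/4 × (85.5 mm)² = 5741 mm^2
Rod-side annular area A_ann = π/4 × (85.5² − 30.9²) = 4992 mm^2
Net thrust = P_cap·A_cap − P_rod·A_ann = 147.0 kN − 18.67 kN

F ≈ 128 kN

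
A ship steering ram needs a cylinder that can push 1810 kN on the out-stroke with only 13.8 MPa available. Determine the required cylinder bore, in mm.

Extension force acts on the full piston face: F = P × (π/4)D².
D = √(4F / (πP)) = √(4 × 1810 kN / (π × 13.8 MPa))

D ≈ 409 mm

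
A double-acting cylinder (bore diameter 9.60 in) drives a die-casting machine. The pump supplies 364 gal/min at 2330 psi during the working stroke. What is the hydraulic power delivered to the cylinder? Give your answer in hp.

W ≈ 495 hp

Hydraulic power = P × Q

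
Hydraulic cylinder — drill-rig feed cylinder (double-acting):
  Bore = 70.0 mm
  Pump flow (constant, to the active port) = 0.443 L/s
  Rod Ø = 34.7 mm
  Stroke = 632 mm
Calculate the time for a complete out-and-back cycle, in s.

Cap-side area A_cap = π/4 × (70.0 mm)² = 3848 mm^2
Rod-side annular area A_ann = π/4 × (70.0² − 34.7²) = 2903 mm^2
t_ext = A_cap·L/Q = 5.490 s
t_ret = A_ann·L/Q = 4.141 s
t_cycle = t_ext + t_ret

t ≈ 9.63 s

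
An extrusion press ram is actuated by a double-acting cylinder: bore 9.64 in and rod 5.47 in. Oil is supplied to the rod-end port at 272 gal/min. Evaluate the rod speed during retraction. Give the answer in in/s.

Rod-side annular area A_ann = π/4 × (9.64² − 5.47²) = 49.49 in^2
Flow into the rod-end port fills the annular volume.
v = Q / A

v ≈ 21.2 in/s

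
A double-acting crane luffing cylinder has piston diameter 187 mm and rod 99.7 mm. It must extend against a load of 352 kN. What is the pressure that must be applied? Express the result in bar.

P ≈ 128 bar

Cap-side area A_cap = π/4 × (187 mm)² = 27460 mm^2
P = F / A = 352 kN / A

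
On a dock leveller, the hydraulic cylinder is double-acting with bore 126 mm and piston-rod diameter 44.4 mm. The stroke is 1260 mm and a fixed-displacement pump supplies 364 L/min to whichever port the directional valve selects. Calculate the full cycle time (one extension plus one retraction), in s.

Cap-side area A_cap = π/4 × (126 mm)² = 12470 mm^2
Rod-side annular area A_ann = π/4 × (126² − 44.4²) = 10920 mm^2
t_ext = A_cap·L/Q = 2.590 s
t_ret = A_ann·L/Q = 2.268 s
t_cycle = t_ext + t_ret

t ≈ 4.86 s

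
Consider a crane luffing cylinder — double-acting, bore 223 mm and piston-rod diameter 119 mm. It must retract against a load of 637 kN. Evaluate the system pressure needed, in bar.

P ≈ 228 bar

Rod-side annular area A_ann = π/4 × (223² − 119²) = 27940 mm^2
Retraction: pressure acts on the annular area.
P = F / A = 637 kN / A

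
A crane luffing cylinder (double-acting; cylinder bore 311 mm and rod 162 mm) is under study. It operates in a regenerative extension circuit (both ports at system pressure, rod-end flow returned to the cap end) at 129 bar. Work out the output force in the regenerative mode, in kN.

F ≈ 266 kN

With equal pressure on both faces, forces on the annular region cancel; the net push is pressure × rod cross-section.
Rod cross-section A_rod = π/4 × (162 mm)² = 20610 mm^2
F = P × A_rod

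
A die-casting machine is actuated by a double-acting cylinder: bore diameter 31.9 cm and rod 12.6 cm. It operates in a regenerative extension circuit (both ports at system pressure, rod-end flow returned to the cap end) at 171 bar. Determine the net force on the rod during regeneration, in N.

With equal pressure on both faces, forces on the annular region cancel; the net push is pressure × rod cross-section.
Rod cross-section A_rod = π/4 × (12.6 cm)² = 124.7 cm^2
F = P × A_rod

F ≈ 2.13e5 N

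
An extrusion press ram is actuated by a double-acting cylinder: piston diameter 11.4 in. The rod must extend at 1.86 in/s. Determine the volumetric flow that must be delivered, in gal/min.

Q ≈ 49.3 gal/min

Cap-side area A_cap = π/4 × (11.4 in)² = 102.1 in^2
Q = A × v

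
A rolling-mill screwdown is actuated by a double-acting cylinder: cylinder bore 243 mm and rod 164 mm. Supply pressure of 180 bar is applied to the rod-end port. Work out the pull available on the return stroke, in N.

Rod-side annular area A_ann = π/4 × (243² − 164²) = 25250 mm^2
On retraction the pressure acts on the annular area (bore minus rod).
F = P × A_ann

F ≈ 4.55e5 N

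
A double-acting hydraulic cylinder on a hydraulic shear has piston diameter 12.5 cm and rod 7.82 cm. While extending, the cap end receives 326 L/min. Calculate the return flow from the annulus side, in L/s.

Cap-side area A_cap = π/4 × (12.5 cm)² = 122.7 cm^2
Rod-side annular area A_ann = π/4 × (12.5² − 7.82²) = 74.69 cm^2
Piston speed v = Q_in/A_cap; rod-end outflow Q_out = v × A_ann = Q_in × A_ann/A_cap.

Q_out ≈ 3.31 L/s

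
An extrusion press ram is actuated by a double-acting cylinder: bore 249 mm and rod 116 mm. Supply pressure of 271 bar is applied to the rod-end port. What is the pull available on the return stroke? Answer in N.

F ≈ 1.03e6 N

Rod-side annular area A_ann = π/4 × (249² − 116²) = 38130 mm^2
On retraction the pressure acts on the annular area (bore minus rod).
F = P × A_ann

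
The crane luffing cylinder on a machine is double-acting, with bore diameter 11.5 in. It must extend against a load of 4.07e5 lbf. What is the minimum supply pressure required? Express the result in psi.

P ≈ 3920 psi

Cap-side area A_cap = π/4 × (11.5 in)² = 103.9 in^2
P = F / A = 4.07e5 lbf / A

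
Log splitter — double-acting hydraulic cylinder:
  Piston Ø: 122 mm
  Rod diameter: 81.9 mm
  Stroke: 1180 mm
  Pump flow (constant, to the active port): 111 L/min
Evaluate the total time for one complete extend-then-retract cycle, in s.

Cap-side area A_cap = π/4 × (122 mm)² = 11690 mm^2
Rod-side annular area A_ann = π/4 × (122² − 81.9²) = 6422 mm^2
t_ext = A_cap·L/Q = 7.456 s
t_ret = A_ann·L/Q = 4.096 s
t_cycle = t_ext + t_ret

t ≈ 11.6 s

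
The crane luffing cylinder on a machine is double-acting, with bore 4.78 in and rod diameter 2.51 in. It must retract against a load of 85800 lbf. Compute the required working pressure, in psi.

P ≈ 6600 psi

Rod-side annular area A_ann = π/4 × (4.78² − 2.51²) = 13.00 in^2
Retraction: pressure acts on the annular area.
P = F / A = 85800 lbf / A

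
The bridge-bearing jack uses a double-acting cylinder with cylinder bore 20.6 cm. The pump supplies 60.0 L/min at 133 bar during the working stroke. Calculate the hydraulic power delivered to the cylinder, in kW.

Hydraulic power = P × Q

W ≈ 13.3 kW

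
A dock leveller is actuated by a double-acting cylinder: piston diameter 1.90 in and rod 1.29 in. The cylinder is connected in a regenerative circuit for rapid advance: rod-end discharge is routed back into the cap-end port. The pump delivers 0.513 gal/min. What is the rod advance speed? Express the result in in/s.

v ≈ 1.51 in/s

In regeneration the rod-end outflow joins the pump flow into the cap end, so the net volume the pump must supply per unit advance equals the rod cross-section area.
Rod cross-section A_rod = π/4 × (1.29 in)² = 1.307 in^2
v = Q_pump / A_rod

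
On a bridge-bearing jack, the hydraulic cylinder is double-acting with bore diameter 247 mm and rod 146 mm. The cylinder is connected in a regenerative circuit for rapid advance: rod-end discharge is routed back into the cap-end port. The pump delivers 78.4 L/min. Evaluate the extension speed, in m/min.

In regeneration the rod-end outflow joins the pump flow into the cap end, so the net volume the pump must supply per unit advance equals the rod cross-section area.
Rod cross-section A_rod = π/4 × (146 mm)² = 16740 mm^2
v = Q_pump / A_rod

v ≈ 4.68 m/min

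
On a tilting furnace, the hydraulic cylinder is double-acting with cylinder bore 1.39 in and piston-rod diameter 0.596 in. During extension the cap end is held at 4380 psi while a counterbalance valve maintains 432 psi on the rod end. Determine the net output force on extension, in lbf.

F ≈ 6110 lbf

Cap-side area A_cap = π/4 × (1.39 in)² = 1.517 in^2
Rod-side annular area A_ann = π/4 × (1.39² − 0.596²) = 1.238 in^2
Net thrust = P_cap·A_cap − P_rod·A_ann = 6647 lbf − 535.0 lbf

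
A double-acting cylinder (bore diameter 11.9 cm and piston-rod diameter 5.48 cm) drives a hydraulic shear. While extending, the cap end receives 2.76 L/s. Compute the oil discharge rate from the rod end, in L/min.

Cap-side area A_cap = π/4 × (11.9 cm)² = 111.2 cm^2
Rod-side annular area A_ann = π/4 × (11.9² − 5.48²) = 87.63 cm^2
Piston speed v = Q_in/A_cap; rod-end outflow Q_out = v × A_ann = Q_in × A_ann/A_cap.

Q_out ≈ 130 L/min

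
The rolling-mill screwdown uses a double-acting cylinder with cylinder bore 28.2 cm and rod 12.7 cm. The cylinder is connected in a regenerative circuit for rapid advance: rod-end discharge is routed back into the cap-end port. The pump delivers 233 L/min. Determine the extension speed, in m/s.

In regeneration the rod-end outflow joins the pump flow into the cap end, so the net volume the pump must supply per unit advance equals the rod cross-section area.
Rod cross-section A_rod = π/4 × (12.7 cm)² = 126.7 cm^2
v = Q_pump / A_rod

v ≈ 0.307 m/s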